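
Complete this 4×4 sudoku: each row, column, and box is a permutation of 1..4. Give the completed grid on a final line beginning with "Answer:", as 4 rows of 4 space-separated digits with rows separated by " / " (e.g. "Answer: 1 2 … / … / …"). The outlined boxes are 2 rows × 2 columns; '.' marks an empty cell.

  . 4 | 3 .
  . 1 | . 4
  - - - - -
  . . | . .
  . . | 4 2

Step 1. [r2c1∈{2,3}] in row 2, 3 fits only at r2c1, so r2c1=3.
Step 2. [r3c4∈{1,3}] in col 4, 3 fits only at r3c4. So r3c4=3.
Step 3. [r3c1∈{1,2,4}] in row 3, 4 fits only at r3c1, so r3c1=4.
Step 4. [r1c1∈{2}] r1c1 is down to just 2. So r1c1=2.
Step 5. [r1c4∈{1}] r1c4's peers cover all but 1 ⇒ r1c4=1.
Step 6. [r4c1∈{1}] only 1 remains possible at r4c1 ⇒ r4c1=1.
Step 7. [r3c3∈{1}] r3c3's peers cover all but 1 ⇒ r3c3=1.
Step 8. [r4c2∈{3}] r4c2 is down to just 3, so r4c2=3.
Step 9. [r3c2∈{2}] nothing but 2 survives at r3c2, so r3c2=2.
Step 10. [r2c3∈{2}] r2c3 is down to just 2, so r2c3=2.

Answer: 2 4 3 1 / 3 1 2 4 / 4 2 1 3 / 1 3 4 2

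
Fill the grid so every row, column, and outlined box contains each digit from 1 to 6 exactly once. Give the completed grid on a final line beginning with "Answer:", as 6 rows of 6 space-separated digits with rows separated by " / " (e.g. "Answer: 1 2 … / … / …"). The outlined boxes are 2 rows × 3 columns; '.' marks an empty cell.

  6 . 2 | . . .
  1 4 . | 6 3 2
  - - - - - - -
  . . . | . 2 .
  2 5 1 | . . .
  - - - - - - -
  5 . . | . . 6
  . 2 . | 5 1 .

Step 1. [r5c5∈{4}] r5c5's peers cover all but 4 ⇒ r5c5=4.
Step 2. [r6c6∈{3}] r6c6 is down to just 3, so r6c6=3.
Step 3. [r4c6∈{4}] only 4 remains possible at r4c6. So r4c6=4.
Step 4. [r3c1∈{3,4}] in col 1, 3 fits only at r3c1. So r3c1=3.
Step 5. [r6c3∈{4,6}] r6c3 is the only open cell in row 6 admitting 6, so r6c3=6.
Step 6. [r3c6∈{1,5}] 5 has one home in row 3: r3c6. So r3c6=5.
Step 7. [r1c6∈{1}] r1c6's peers cover all but 1 ⇒ r1c6=1.
Step 8. [r5c2∈{1,3}] r5c2 is the only open cell in row 5 admitting 1, so r5c2=1.
Step 9. [r5c4∈{2}] r5c4 is down to just 2, so r5c4=2.
Step 10. [r1c2∈{3}] r1c2 is down to just 3. So r1c2=3.
Step 11. [r3c3∈{4}] nothing but 4 survives at r3c3 ⇒ r3c3=4.
Step 12. [r1c4∈{4}] r1c4 has the single candidate 4, so r1c4=4.
Step 13. [r3c4∈{1}] r3c4's peers cover all but 1. So r3c4=1.
Step 14. [r1c5∈{5}] only 5 remains possible at r1c5. So r1c5=5.
Step 15. [r4c5∈{6}] only 6 remains possible at r4c5 ⇒ r4c5=6.
Step 16. [r4c4∈{3}] r4c4 has the single candidate 3 ⇒ r4c4=3.
Step 17. [r3c2∈{6}] nothing but 6 survives at r3c2 ⇒ r3c2=6.
Step 18. [r2c3∈{5}] r2c3 has the single candidate 5 ⇒ r2c3=5.
Step 19. [r6c1∈{4}] r6c1's peers cover all but 4. So r6c1=4.
Step 20. [r5c3∈{3}] nothing but 3 survives at r5c3, so r5c3=3.

Answer: 6 3 2 4 5 1 / 1 4 5 6 3 2 / 3 6 4 1 2 5 / 2 5 1 3 6 4 / 5 1 3 2 4 6 / 4 2 6 5 1 3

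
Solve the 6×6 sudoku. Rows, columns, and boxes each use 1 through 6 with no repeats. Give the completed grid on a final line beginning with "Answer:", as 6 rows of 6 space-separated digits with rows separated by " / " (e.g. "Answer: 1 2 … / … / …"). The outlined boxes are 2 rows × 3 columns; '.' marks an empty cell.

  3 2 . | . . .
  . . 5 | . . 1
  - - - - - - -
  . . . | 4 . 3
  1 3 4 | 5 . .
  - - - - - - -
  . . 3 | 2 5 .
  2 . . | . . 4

Step 1. [r5c6∈{6}] r5c6's peers cover all but 6. So r5c6=6.
Step 2. [r2c5∈{2,3,4,6}] row 2 places 2 nowhere but r2c5. So r2c5=2.
Step 3. [r6c4∈{1,3}] col 4 places 1 nowhere but r6c4. So r6c4=1.
Step 4. [r6c3∈{6}] r6c3's peers cover all but 6 ⇒ r6c3=6.
Step 5. [r5c1∈{4}] r5c1 is down to just 4. So r5c1=4.
Step 6. [r2c1∈{6}] r2c1's peers cover all but 6, so r2c1=6.
Step 7. [r4c5∈{6}] r4c5's peers cover all but 6 ⇒ r4c5=6.
Step 8. [r3c1∈{5}] only 5 remains possible at r3c1, so r3c1=5.
Step 9. [r5c2∈{1}] r5c2 has the single candidate 1, so r5c2=1.
Step 10. [r6c2∈{5}] r6c2's peers cover all but 5. So r6c2=5.
Step 11. [r1c5∈{4}] nothing but 4 survives at r1c5, so r1c5=4.
Step 12. [r1c6∈{5}] r1c6's peers cover all but 5, so r1c6=5.
Step 13. [r3c2∈{6}] nothing but 6 survives at r3c2 ⇒ r3c2=6.
Step 14. [r4c6∈{2}] nothing but 2 survives at r4c6, so r4c6=2.
Step 15. [r1c3∈{1}] r1c3 has the single candidate 1. So r1c3=1.
Step 16. [r3c3∈{2}] nothing but 2 survives at r3c3. So r3c3=2.
Step 17. [r6c5∈{3}] r6c5 has the single candidate 3, so r6c5=3.
Step 18. [r3c5∈{1}] nothing but 1 survives at r3c5, so r3c5=1.
Step 19. [r2c2∈{4}] r2c2 has the single candidate 4 ⇒ r2c2=4.
Step 20. [r2c4∈{3}] r2c4's peers cover all but 3 ⇒ r2c4=3.
Step 21. [r1c4∈{6}] r1c4 is down to just 6 ⇒ r1c4=6.

Answer: 3 2 1 6 4 5 / 6 4 5 3 2 1 / 5 6 2 4 1 3 / 1 3 4 5 6 2 / 4 1 3 2 5 6 / 2 5 6 1 3 4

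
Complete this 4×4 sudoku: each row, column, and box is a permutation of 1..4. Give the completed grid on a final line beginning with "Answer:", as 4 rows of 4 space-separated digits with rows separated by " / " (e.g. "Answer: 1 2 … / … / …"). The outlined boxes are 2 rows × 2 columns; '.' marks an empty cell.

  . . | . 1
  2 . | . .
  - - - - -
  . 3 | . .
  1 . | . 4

Step 1. [r1c3∈{2,3,4}] 2 has one home in row 1: r1c3, so r1c3=2.
Step 2. [r1c2∈{4}] r1c2's peers cover all but 4. So r1c2=4.
Step 3. [r2c3∈{3,4}] in row 2, 4 fits only at r2c3. So r2c3=4.
Step 4. [r3c4∈{2}] r3c4 is down to just 2. So r3c4=2.
Step 5. [r4c2∈{2}] nothing but 2 survives at r4c2 ⇒ r4c2=2.
Step 6. [r2c2∈{1}] only 1 remains possible at r2c2, so r2c2=1.
Step 7. [r3c1∈{4}] nothing but 4 survives at r3c1. So r3c1=4.
Step 8. [r2c4∈{3}] r2c4's peers cover all but 3. So r2c4=3.
Step 9. [r1c1∈{3}] r1c1 has the single candidate 3, so r1c1=3.
Step 10. [r4c3∈{3}] r4c3's peers cover all but 3. So r4c3=3.
Step 11. [r3c3∈{1}] r3c3 has the single candidate 1, so r3c3=1.

Answer: 3 4 2 1 / 2 1 4 3 / 4 3 1 2 / 1 2 3 4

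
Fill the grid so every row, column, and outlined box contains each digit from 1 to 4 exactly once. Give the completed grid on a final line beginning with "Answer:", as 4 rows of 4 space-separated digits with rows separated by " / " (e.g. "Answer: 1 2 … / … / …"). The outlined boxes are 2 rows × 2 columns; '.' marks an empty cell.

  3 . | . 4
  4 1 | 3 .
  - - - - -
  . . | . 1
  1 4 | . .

Step 1. [r4c3∈{2}] r4c3 has the single candidate 2 ⇒ r4c3=2.
Step 2. [r1c2∈{2}] r1c2 is down to just 2. So r1c2=2.
Step 3. [r4c4∈{3}] r4c4 is down to just 3 ⇒ r4c4=3.
Step 4. [r3c2∈{3}] r3c2 is down to just 3, so r3c2=3.
Step 5. [r3c1∈{2}] r3c1 has the single candidate 2. So r3c1=2.
Step 6. [r1c3∈{1}] r1c3's peers cover all but 1. So r1c3=1.
Step 7. [r3c3∈{4}] r3c3's peers cover all but 4. So r3c3=4.
Step 8. [r2c4∈{2}] only 2 remains possible at r2c4. So r2c4=2.

Answer: 3 2 1 4 / 4 1 3 2 / 2 3 4 1 / 1 4 2 3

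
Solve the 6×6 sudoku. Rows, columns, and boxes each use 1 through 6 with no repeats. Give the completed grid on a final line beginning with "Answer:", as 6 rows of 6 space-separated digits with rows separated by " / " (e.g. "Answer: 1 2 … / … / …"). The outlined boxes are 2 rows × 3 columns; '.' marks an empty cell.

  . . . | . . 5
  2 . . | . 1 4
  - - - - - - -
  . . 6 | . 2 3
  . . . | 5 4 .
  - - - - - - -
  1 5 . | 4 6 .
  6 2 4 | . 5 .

Step 1. [r1c5∈{3}] only 3 remains possible at r1c5, so r1c5=3.
Step 2. [r3c4∈{1}] r3c4's peers cover all but 1. So r3c4=1.
Step 3. [r3c2∈{4}] only 4 remains possible at r3c2, so r3c2=4.
Step 4. [r5c3∈{3}] r5c3 has the single candidate 3. So r5c3=3.
Step 5. [r2c4∈{6}] only 6 remains possible at r2c4 ⇒ r2c4=6.
Step 6. [r1c3∈{1}] r1c3's peers cover all but 1 ⇒ r1c3=1.
Step 7. [r2c2∈{3}] r2c2's peers cover all but 3, so r2c2=3.
Step 8. [r2c3∈{5}] r2c3 has the single candidate 5 ⇒ r2c3=5.
Step 9. [r6c6∈{1}] r6c6 has the single candidate 1. So r6c6=1.
Step 10. [r4c1∈{3}] r4c1 is down to just 3. So r4c1=3.
Step 11. [r1c1∈{4}] r1c1 is down to just 4, so r1c1=4.
Step 12. [r4c6∈{6}] r4c6's peers cover all but 6 ⇒ r4c6=6.
Step 13. [r6c4∈{3}] r6c4's peers cover all but 3 ⇒ r6c4=3.
Step 14. [r4c2∈{1}] r4c2 has the single candidate 1 ⇒ r4c2=1.
Step 15. [r1c4∈{2}] nothing but 2 survives at r1c4. So r1c4=2.
Step 16. [r5c6∈{2}] r5c6's peers cover all but 2. So r5c6=2.
Step 17. [r3c1∈{5}] r3c1 has the single candidate 5, so r3c1=5.
Step 18. [r4c3∈{2}] r4c3's peers cover all but 2 ⇒ r4c3=2.
Step 19. [r1c2∈{6}] r1c2 is down to just 6 ⇒ r1c2=6.

Answer: 4 6 1 2 3 5 / 2 3 5 6 1 4 / 5 4 6 1 2 3 / 3 1 2 5 4 6 / 1 5 3 4 6 2 / 6 2 4 3 5 1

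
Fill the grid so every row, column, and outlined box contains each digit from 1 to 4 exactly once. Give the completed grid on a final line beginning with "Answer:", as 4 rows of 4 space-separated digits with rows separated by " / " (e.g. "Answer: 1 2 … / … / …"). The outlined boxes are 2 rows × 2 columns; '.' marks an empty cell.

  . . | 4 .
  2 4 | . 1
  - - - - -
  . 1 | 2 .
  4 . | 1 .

Step 1. [r1c2∈{3}] nothing but 3 survives at r1c2, so r1c2=3.
Step 2. [r3c1∈{3}] only 3 remains possible at r3c1 ⇒ r3c1=3.
Step 3. [r1c1∈{1}] r1c1 has the single candidate 1, so r1c1=1.
Step 4. [r4c4∈{3}] nothing but 3 survives at r4c4, so r4c4=3.
Step 5. [r2c3∈{3}] nothing but 3 survives at r2c3 ⇒ r2c3=3.
Step 6. [r1c4∈{2}] r1c4's peers cover all but 2 ⇒ r1c4=2.
Step 7. [r4c2∈{2}] nothing but 2 survives at r4c2. So r4c2=2.
Step 8. [r3c4∈{4}] r3c4's peers cover all but 4 ⇒ r3c4=4.

Answer: 1 3 4 2 / 2 4 3 1 / 3 1 2 4 / 4 2 1 3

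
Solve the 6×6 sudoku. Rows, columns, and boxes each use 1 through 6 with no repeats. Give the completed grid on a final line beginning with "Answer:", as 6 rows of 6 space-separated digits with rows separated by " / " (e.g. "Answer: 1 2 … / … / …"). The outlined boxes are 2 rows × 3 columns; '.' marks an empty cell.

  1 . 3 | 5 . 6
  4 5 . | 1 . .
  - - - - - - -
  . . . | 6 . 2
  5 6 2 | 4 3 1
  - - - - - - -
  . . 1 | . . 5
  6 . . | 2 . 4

Step 1. [r5c2∈{2,3,4}] row 5 places 4 nowhere but r5c2 ⇒ r5c2=4.
Step 2. [r6c2∈{3}] r6c2's peers cover all but 3 ⇒ r6c2=3.
Step 3. [r1c2∈{2}] nothing but 2 survives at r1c2, so r1c2=2.
Step 4. [r3c2∈{1}] only 1 remains possible at r3c2 ⇒ r3c2=1.
Step 5. [r5c4∈{3}] r5c4 is down to just 3 ⇒ r5c4=3.
Step 6. [r3c5∈{5}] r3c5 has the single candidate 5. So r3c5=5.
Step 7. [r5c1∈{2}] r5c1's peers cover all but 2. So r5c1=2.
Step 8. [r2c3∈{6}] r2c3's peers cover all but 6. So r2c3=6.
Step 9. [r6c5∈{1}] r6c5's peers cover all but 1. So r6c5=1.
Step 10. [r5c5∈{6}] r5c5's peers cover all but 6. So r5c5=6.
Step 11. [r2c6∈{3}] r2c6 is down to just 3, so r2c6=3.
Step 12. [r3c1∈{3}] only 3 remains possible at r3c1. So r3c1=3.
Step 13. [r3c3∈{4}] r3c3's peers cover all but 4, so r3c3=4.
Step 14. [r2c5∈{2}] nothing but 2 survives at r2c5 ⇒ r2c5=2.
Step 15. [r6c3∈{5}] r6c3 has the single candidate 5. So r6c3=5.
Step 16. [r1c5∈{4}] r1c5's peers cover all but 4. So r1c5=4.

Answer: 1 2 3 5 4 6 / 4 5 6 1 2 3 / 3 1 4 6 5 2 / 5 6 2 4 3 1 / 2 4 1 3 6 5 / 6 3 5 2 1 4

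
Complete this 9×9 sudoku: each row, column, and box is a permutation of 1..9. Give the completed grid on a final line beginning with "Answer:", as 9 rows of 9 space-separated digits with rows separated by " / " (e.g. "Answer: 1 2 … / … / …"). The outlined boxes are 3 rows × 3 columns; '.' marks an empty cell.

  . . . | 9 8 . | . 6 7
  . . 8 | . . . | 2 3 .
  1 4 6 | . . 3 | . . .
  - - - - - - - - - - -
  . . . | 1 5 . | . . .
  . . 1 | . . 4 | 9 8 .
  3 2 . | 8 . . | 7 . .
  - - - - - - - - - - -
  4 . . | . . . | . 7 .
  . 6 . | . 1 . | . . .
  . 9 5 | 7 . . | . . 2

Step 1. [r1c7∈{1,4,5}] r1c7 is the only open cell in row 1 admitting 4 ⇒ r1c7=4.
Step 2. [r9c1∈{8}] only 8 remains possible at r9c1 ⇒ r9c1=8.
Step 3. [r9c6∈{6}] r9c6 has the single candidate 6. So r9c6=6.
Step 4. [r6c6∈{9}] r6c6 is down to just 9. So r6c6=9.
Step 5. [r2c9∈{1,5,9}] box 3 places 1 nowhere but r2c9. So r2c9=1.
Step 6. [r3c5∈{2,7}] across row 3, 7 lands solely at r3c5 ⇒ r3c5=7.
Step 7. [r2c6∈{5}] r2c6's peers cover all but 5, so r2c6=5.
Step 8. [r4c6∈{2,7}] 7 has one home in col 6: r4c6. So r4c6=7.
Step 9. [r3c4∈{2}] only 2 remains possible at r3c4 ⇒ r3c4=2.
Step 10. [r6c5∈{6}] r6c5 is down to just 6, so r6c5=6.
Step 11. [r5c4∈{3}] only 3 remains possible at r5c4, so r5c4=3.
Step 12. [r6c3∈{4}] nothing but 4 survives at r6c3, so r6c3=4.
Step 13. [r6c9∈{5}] r6c9 is down to just 5, so r6c9=5.
Step 14. [r5c9∈{6}] r5c9 is down to just 6 ⇒ r5c9=6.
Step 15. [r4c7∈{3}] r4c7 is down to just 3, so r4c7=3.
Step 16. [r8c3∈{2,3,7}] across col 3, 7 lands solely at r8c3. So r8c3=7.
Step 17. [r8c9∈{3,4,8,9}] 3 has one home in row 8: r8c9, so r8c9=3.
Step 18. [r8c8∈{4,5,9}] in row 8, 9 fits only at r8c8 ⇒ r8c8=9.
Step 19. [r7c9∈{8}] r7c9's peers cover all but 8 ⇒ r7c9=8.
Step 20. [r8c7∈{5}] r8c7's peers cover all but 5 ⇒ r8c7=5.
Step 21. [r7c6∈{2}] r7c6 is down to just 2. So r7c6=2.
Step 22. [r9c8∈{1,4}] 4 has one home in box 9: r9c8. So r9c8=4.
Step 23. [r7c3∈{3}] r7c3 has the single candidate 3. So r7c3=3.
Step 24. [r2c1∈{7,9}] in row 2, 9 fits only at r2c1, so r2c1=9.
Step 25. [r5c1∈{5,7}] 7 has one home in col 1: r5c1. So r5c1=7.
Step 26. [r1c1∈{2,5}] 5 has one home in col 1: r1c1 ⇒ r1c1=5.
Step 27. [r7c7∈{1,6}] 6 has one home in row 7: r7c7 ⇒ r7c7=6.
Step 28. [r2c5∈{4}] r2c5 is down to just 4 ⇒ r2c5=4.
Step 29. [r4c1∈{6}] r4c1 is down to just 6. So r4c1=6.
Step 30. [r4c8∈{2}] r4c8 is down to just 2. So r4c8=2.
Step 31. [r7c5∈{9}] only 9 remains possible at r7c5. So r7c5=9.
Step 32. [r1c2∈{3}] r1c2's peers cover all but 3 ⇒ r1c2=3.
Step 33. [r9c7∈{1}] only 1 remains possible at r9c7. So r9c7=1.
Step 34. [r1c6∈{1}] nothing but 1 survives at r1c6, so r1c6=1.
Step 35. [r6c8∈{1}] r6c8's peers cover all but 1. So r6c8=1.
Step 36. [r7c2∈{1}] only 1 remains possible at r7c2, so r7c2=1.
Step 37. [r3c9∈{9}] r3c9 has the single candidate 9 ⇒ r3c9=9.
Step 38. [r4c3∈{9}] r4c3's peers cover all but 9. So r4c3=9.
Step 39. [r4c2∈{8}] r4c2 is down to just 8 ⇒ r4c2=8.
Step 40. [r3c8∈{5}] r3c8 has the single candidate 5, so r3c8=5.
Step 41. [r2c4∈{6}] r2c4 has the single candidate 6. So r2c4=6.
Step 42. [r4c9∈{4}] only 4 remains possible at r4c9, so r4c9=4.
Step 43. [r3c7∈{8}] only 8 remains possible at r3c7 ⇒ r3c7=8.
Step 44. [r7c4∈{5}] r7c4's peers cover all but 5, so r7c4=5.
Step 45. [r8c1∈{2}] nothing but 2 survives at r8c1. So r8c1=2.
Step 46. [r1c3∈{2}] r1c3 has the single candidate 2 ⇒ r1c3=2.
Step 47. [r8c4∈{4}] nothing but 4 survives at r8c4. So r8c4=4.
Step 48. [r5c5∈{2}] r5c5's peers cover all but 2. So r5c5=2.
Step 49. [r9c5∈{3}] r9c5's peers cover all but 3, so r9c5=3.
Step 50. [r8c6∈{8}] nothing but 8 survives at r8c6 ⇒ r8c6=8.
Step 51. [r5c2∈{5}] r5c2 has the single candidate 5, so r5c2=5.
Step 52. [r2c2∈{7}] r2c2 is down to just 7 ⇒ r2c2=7.

Answer: 5 3 2 9 8 1 4 6 7 / 9 7 8 6 4 5 2 3 1 / 1 4 6 2 7 3 8 5 9 / 6 8 9 1 5 7 3 2 4 / 7 5 1 3 2 4 9 8 6 / 3 2 4 8 6 9 7 1 5 / 4 1 3 5 9 2 6 7 8 / 2 6 7 4 1 8 5 9 3 / 8 9 5 7 3 6 1 4 2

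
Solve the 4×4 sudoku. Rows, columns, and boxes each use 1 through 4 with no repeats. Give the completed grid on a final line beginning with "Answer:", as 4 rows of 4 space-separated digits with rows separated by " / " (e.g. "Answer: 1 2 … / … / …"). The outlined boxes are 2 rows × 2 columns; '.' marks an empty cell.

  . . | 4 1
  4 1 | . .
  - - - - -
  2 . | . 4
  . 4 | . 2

Step 1. [r3c2∈{3}] nothing but 3 survives at r3c2. So r3c2=3.
Step 2. [r4c3∈{1,3}] row 4 places 3 nowhere but r4c3 ⇒ r4c3=3.
Step 3. [r3c3∈{1}] r3c3's peers cover all but 1 ⇒ r3c3=1.
Step 4. [r1c2∈{2}] nothing but 2 survives at r1c2, so r1c2=2.
Step 5. [r1c1∈{3}] only 3 remains possible at r1c1, so r1c1=3.
Step 6. [r2c4∈{3}] r2c4 has the single candidate 3, so r2c4=3.
Step 7. [r4c1∈{1}] r4c1 is down to just 1 ⇒ r4c1=1.
Step 8. [r2c3∈{2}] r2c3's peers cover all but 2. So r2c3=2.

Answer: 3 2 4 1 / 4 1 2 3 / 2 3 1 4 / 1 4 3 2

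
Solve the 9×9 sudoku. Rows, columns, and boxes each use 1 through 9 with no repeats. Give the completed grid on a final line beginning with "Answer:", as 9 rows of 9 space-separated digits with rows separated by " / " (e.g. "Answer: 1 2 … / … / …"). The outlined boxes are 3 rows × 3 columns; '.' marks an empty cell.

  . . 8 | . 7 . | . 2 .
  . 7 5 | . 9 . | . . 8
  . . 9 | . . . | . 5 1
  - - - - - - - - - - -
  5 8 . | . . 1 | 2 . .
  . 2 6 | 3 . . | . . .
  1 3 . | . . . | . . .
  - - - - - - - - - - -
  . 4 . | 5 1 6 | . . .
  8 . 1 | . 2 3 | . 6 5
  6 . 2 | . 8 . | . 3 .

Step 1. [r2c8∈{4}] nothing but 4 survives at r2c8. So r2c8=4.
Step 2. [r3c7∈{3,6,7}] in row 3, 7 fits only at r3c7 ⇒ r3c7=7.
Step 3. [r5c1∈{4,7,9}] across box 4, 9 lands solely at r5c1 ⇒ r5c1=9.
Step 4. [r8c4∈{4,7,9}] row 8 places 7 nowhere but r8c4. So r8c4=7.
Step 5. [r9c9∈{4,7,9}] row 9 places 7 nowhere but r9c9, so r9c9=7.
Step 6. [r5c9∈{4}] r5c9 has the single candidate 4 ⇒ r5c9=4.
Step 7. [r2c6∈{2}] r2c6's peers cover all but 2 ⇒ r2c6=2.
Step 8. [r2c1∈{3}] only 3 remains possible at r2c1 ⇒ r2c1=3.
Step 9. [r2c7∈{6}] r2c7 has the single candidate 6 ⇒ r2c7=6.
Step 10. [r6c4∈{2,4,6,8,9}] 2 has one home in row 6: r6c4 ⇒ r6c4=2.
Step 11. [r5c5∈{5}] r5c5's peers cover all but 5. So r5c5=5.
Step 12. [r9c7∈{1,4,9}] 1 has one home in row 9: r9c7, so r9c7=1.
Step 13. [r5c7∈{8}] r5c7 has the single candidate 8. So r5c7=8.
Step 14. [r7c7∈{9}] r7c7 has the single candidate 9, so r7c7=9.
Step 15. [r6c6∈{4,7,8,9}] 8 has one home in row 6: r6c6 ⇒ r6c6=8.
Step 16. [r3c6∈{4}] r3c6 is down to just 4, so r3c6=4.
Step 17. [r4c4∈{4,6,9}] 9 has one home in box 5: r4c4 ⇒ r4c4=9.
Step 18. [r4c8∈{7}] r4c8 has the single candidate 7 ⇒ r4c8=7.
Step 19. [r3c2∈{6}] r3c2's peers cover all but 6. So r3c2=6.
Step 20. [r6c3∈{4,7}] r6c3 is the only open cell in row 6 admitting 7. So r6c3=7.
Step 21. [r6c5∈{4,6}] 4 has one home in row 6: r6c5, so r6c5=4.
Step 22. [r4c9∈{3,6}] 3 has one home in row 4: r4c9. So r4c9=3.
Step 23. [r1c9∈{9}] r1c9 has the single candidate 9 ⇒ r1c9=9.
Step 24. [r2c4∈{1}] r2c4's peers cover all but 1. So r2c4=1.
Step 25. [r9c2∈{5,9}] across row 9, 5 lands solely at r9c2. So r9c2=5.
Step 26. [r4c3∈{4}] nothing but 4 survives at r4c3 ⇒ r4c3=4.
Step 27. [r5c8∈{1}] r5c8's peers cover all but 1. So r5c8=1.
Step 28. [r5c6∈{7}] nothing but 7 survives at r5c6, so r5c6=7.
Step 29. [r1c4∈{6}] only 6 remains possible at r1c4. So r1c4=6.
Step 30. [r7c8∈{8}] nothing but 8 survives at r7c8. So r7c8=8.
Step 31. [r4c5∈{6}] r4c5 is down to just 6. So r4c5=6.
Step 32. [r9c6∈{9}] only 9 remains possible at r9c6, so r9c6=9.
Step 33. [r1c2∈{1}] nothing but 1 survives at r1c2, so r1c2=1.
Step 34. [r6c8∈{9}] r6c8 has the single candidate 9, so r6c8=9.
Step 35. [r7c1∈{7}] r7c1 is down to just 7, so r7c1=7.
Step 36. [r8c2∈{9}] nothing but 9 survives at r8c2. So r8c2=9.
Step 37. [r6c7∈{5}] r6c7's peers cover all but 5, so r6c7=5.
Step 38. [r1c6∈{5}] r1c6's peers cover all but 5, so r1c6=5.
Step 39. [r3c1∈{2}] only 2 remains possible at r3c1. So r3c1=2.
Step 40. [r6c9∈{6}] only 6 remains possible at r6c9. So r6c9=6.
Step 41. [r9c4∈{4}] nothing but 4 survives at r9c4 ⇒ r9c4=4.
Step 42. [r1c1∈{4}] r1c1 has the single candidate 4 ⇒ r1c1=4.
Step 43. [r7c9∈{2}] nothing but 2 survives at r7c9. So r7c9=2.
Step 44. [r1c7∈{3}] r1c7 is down to just 3, so r1c7=3.
Step 45. [r3c5∈{3}] r3c5's peers cover all but 3. So r3c5=3.
Step 46. [r3c4∈{8}] nothing but 8 survives at r3c4. So r3c4=8.
Step 47. [r8c7∈{4}] r8c7's peers cover all but 4, so r8c7=4.
Step 48. [r7c3∈{3}] r7c3 has the single candidate 3, so r7c3=3.

Answer: 4 1 8 6 7 5 3 2 9 / 3 7 5 1 9 2 6 4 8 / 2 6 9 8 3 4 7 5 1 / 5 8 4 9 6 1 2 7 3 / 9 2 6 3 5 7 8 1 4 / 1 3 7 2 4 8 5 9 6 / 7 4 3 5 1 6 9 8 2 / 8 9 1 7 2 3 4 6 5 / 6 5 2 4 8 9 1 3 7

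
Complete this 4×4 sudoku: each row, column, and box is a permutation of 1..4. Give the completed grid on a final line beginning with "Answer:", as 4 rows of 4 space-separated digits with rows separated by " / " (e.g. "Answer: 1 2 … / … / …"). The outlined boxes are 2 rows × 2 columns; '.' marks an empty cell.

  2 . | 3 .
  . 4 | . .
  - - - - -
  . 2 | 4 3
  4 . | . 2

Step 1. [r1c2∈{1}] r1c2 has the single candidate 1. So r1c2=1.
Step 2. [r2c4∈{1}] r2c4 has the single candidate 1 ⇒ r2c4=1.
Step 3. [r4c3∈{1}] only 1 remains possible at r4c3 ⇒ r4c3=1.
Step 4. [r4c2∈{3}] nothing but 3 survives at r4c2. So r4c2=3.
Step 5. [r3c1∈{1}] r3c1's peers cover all but 1, so r3c1=1.
Step 6. [r2c3∈{2}] nothing but 2 survives at r2c3, so r2c3=2.
Step 7. [r1c4∈{4}] only 4 remains possible at r1c4 ⇒ r1c4=4.
Step 8. [r2c1∈{3}] r2c1 is down to just 3. So r2c1=3.

Answer: 2 1 3 4 / 3 4 2 1 / 1 2 4 3 / 4 3 1 2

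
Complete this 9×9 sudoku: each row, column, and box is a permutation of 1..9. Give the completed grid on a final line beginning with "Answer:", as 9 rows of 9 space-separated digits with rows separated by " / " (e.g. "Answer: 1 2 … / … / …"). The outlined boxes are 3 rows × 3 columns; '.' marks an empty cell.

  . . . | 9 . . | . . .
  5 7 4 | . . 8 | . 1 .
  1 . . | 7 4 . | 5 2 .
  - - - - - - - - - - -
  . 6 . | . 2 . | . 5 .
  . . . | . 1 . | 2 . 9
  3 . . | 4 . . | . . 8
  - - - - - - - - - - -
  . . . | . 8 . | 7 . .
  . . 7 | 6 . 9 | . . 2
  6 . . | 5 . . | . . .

Step 1. [r8c5∈{3}] r8c5 has the single candidate 3, so r8c5=3.
Step 2. [r8c2∈{1,4,5,8}] across row 8, 5 lands solely at r8c2, so r8c2=5.
Step 3. [r8c7∈{1,4,8}] r8c7 is the only open cell in row 8 admitting 1. So r8c7=1.
Step 4. [r1c6∈{1,2,3,5,6}] across row 1, 1 lands solely at r1c6, so r1c6=1.
Step 5. [r6c7∈{6}] r6c7 is down to just 6. So r6c7=6.
Step 6. [r6c8∈{7}] r6c8 has the single candidate 7. So r6c8=7.
Step 7. [r5c6∈{3,5,6,7}] row 5 places 6 nowhere but r5c6, so r5c6=6.
Step 8. [r3c6∈{3}] r3c6 is down to just 3. So r3c6=3.
Step 9. [r3c9∈{6}] only 6 remains possible at r3c9 ⇒ r3c9=6.
Step 10. [r2c9∈{3}] r2c9 has the single candidate 3, so r2c9=3.
Step 11. [r9c9∈{4}] r9c9 is down to just 4, so r9c9=4.
Step 12. [r8c1∈{4,8}] across row 8, 4 lands solely at r8c1. So r8c1=4.
Step 13. [r1c3∈{2,3,6,8}] across col 3, 6 lands solely at r1c3 ⇒ r1c3=6.
Step 14. [r1c2∈{2,3,8}] 3 has one home in row 1: r1c2, so r1c2=3.
Step 15. [r6c5∈{5,9}] 9 has one home in col 5: r6c5, so r6c5=9.
Step 16. [r7c4∈{1,2}] col 4 places 1 nowhere but r7c4 ⇒ r7c4=1.
Step 17. [r8c8∈{8}] r8c8 is down to just 8. So r8c8=8.
Step 18. [r4c7∈{3,4}] r4c7 is the only open cell in row 4 admitting 4, so r4c7=4.
Step 19. [r9c7∈{3,9}] col 7 places 3 nowhere but r9c7, so r9c7=3.
Step 20. [r9c8∈{9}] only 9 remains possible at r9c8 ⇒ r9c8=9.
Step 21. [r7c3∈{2,3,9}] across row 7, 3 lands solely at r7c3. So r7c3=3.
Step 22. [r5c1∈{7,8}] row 5 places 7 nowhere but r5c1. So r5c1=7.
Step 23. [r1c1∈{2,8}] row 1 places 2 nowhere but r1c1 ⇒ r1c1=2.
Step 24. [r4c1∈{8,9}] in col 1, 8 fits only at r4c1. So r4c1=8.
Step 25. [r4c3∈{1,9}] 9 has one home in row 4: r4c3, so r4c3=9.
Step 26. [r3c3∈{8}] r3c3's peers cover all but 8. So r3c3=8.
Step 27. [r9c2∈{1,2,8}] 8 has one home in row 9: r9c2, so r9c2=8.
Step 28. [r6c2∈{1,2}] in col 2, 1 fits only at r6c2, so r6c2=1.
Step 29. [r7c2∈{2,9}] r7c2 is the only open cell in col 2 admitting 2, so r7c2=2.
Step 30. [r5c8∈{3}] r5c8 has the single candidate 3 ⇒ r5c8=3.
Step 31. [r6c6∈{5}] r6c6 is down to just 5. So r6c6=5.
Step 32. [r9c5∈{7}] r9c5's peers cover all but 7. So r9c5=7.
Step 33. [r5c4∈{8}] r5c4 has the single candidate 8. So r5c4=8.
Step 34. [r2c4∈{2}] r2c4 has the single candidate 2. So r2c4=2.
Step 35. [r3c2∈{9}] r3c2 has the single candidate 9. So r3c2=9.
Step 36. [r1c7∈{8}] r1c7's peers cover all but 8 ⇒ r1c7=8.
Step 37. [r5c3∈{5}] r5c3 is down to just 5. So r5c3=5.
Step 38. [r7c1∈{9}] r7c1 is down to just 9 ⇒ r7c1=9.
Step 39. [r9c3∈{1}] nothing but 1 survives at r9c3 ⇒ r9c3=1.
Step 40. [r4c6∈{7}] r4c6's peers cover all but 7, so r4c6=7.
Step 41. [r1c9∈{7}] r1c9 is down to just 7, so r1c9=7.
Step 42. [r7c6∈{4}] r7c6's peers cover all but 4 ⇒ r7c6=4.
Step 43. [r2c7∈{9}] only 9 remains possible at r2c7 ⇒ r2c7=9.
Step 44. [r6c3∈{2}] r6c3's peers cover all but 2, so r6c3=2.
Step 45. [r9c6∈{2}] only 2 remains possible at r9c6. So r9c6=2.
Step 46. [r1c5∈{5}] r1c5 is down to just 5. So r1c5=5.
Step 47. [r4c4∈{3}] nothing but 3 survives at r4c4, so r4c4=3.
Step 48. [r1c8∈{4}] r1c8 is down to just 4. So r1c8=4.
Step 49. [r5c2∈{4}] r5c2 is down to just 4 ⇒ r5c2=4.
Step 50. [r7c9∈{5}] r7c9's peers cover all but 5. So r7c9=5.
Step 51. [r2c5∈{6}] r2c5's peers cover all but 6 ⇒ r2c5=6.
Step 52. [r4c9∈{1}] r4c9 has the single candidate 1 ⇒ r4c9=1.
Step 53. [r7c8∈{6}] r7c8 is down to just 6. So r7c8=6.

Answer: 2 3 6 9 5 1 8 4 7 / 5 7 4 2 6 8 9 1 3 / 1 9 8 7 4 3 5 2 6 / 8 6 9 3 2 7 4 5 1 / 7 4 5 8 1 6 2 3 9 / 3 1 2 4 9 5 6 7 8 / 9 2 3 1 8 4 7 6 5 / 4 5 7 6 3 9 1 8 2 / 6 8 1 5 7 2 3 9 4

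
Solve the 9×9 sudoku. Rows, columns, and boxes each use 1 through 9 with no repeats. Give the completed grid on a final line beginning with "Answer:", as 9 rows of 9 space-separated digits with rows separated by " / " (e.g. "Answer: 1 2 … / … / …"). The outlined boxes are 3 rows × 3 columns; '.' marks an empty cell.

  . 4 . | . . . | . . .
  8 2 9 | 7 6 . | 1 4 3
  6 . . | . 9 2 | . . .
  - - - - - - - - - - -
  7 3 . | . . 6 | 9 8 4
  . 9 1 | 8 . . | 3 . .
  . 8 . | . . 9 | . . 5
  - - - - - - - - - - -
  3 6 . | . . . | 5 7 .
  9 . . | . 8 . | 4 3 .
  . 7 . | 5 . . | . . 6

Step 1. [r1c6∈{1,3,5,8}] 8 has one home in col 6: r1c6, so r1c6=8.
Step 2. [r6c8∈{1,2,6}] box 6 places 1 nowhere but r6c8 ⇒ r6c8=1.
Step 3. [r7c4∈{1,2,4,9}] 9 has one home in col 4: r7c4 ⇒ r7c4=9.
Step 4. [r9c6∈{1,3,4}] in col 6, 3 fits only at r9c6 ⇒ r9c6=3.
Step 5. [r3c8∈{5}] r3c8 is down to just 5. So r3c8=5.
Step 6. [r5c8∈{2,6}] across row 5, 6 lands solely at r5c8, so r5c8=6.
Step 7. [r3c2∈{1}] r3c2 has the single candidate 1 ⇒ r3c2=1.
Step 8. [r1c1∈{5}] only 5 remains possible at r1c1, so r1c1=5.
Step 9. [r1c9∈{2,7,9}] across col 9, 9 lands solely at r1c9, so r1c9=9.
Step 10. [r4c3∈{2,5}] box 4 places 5 nowhere but r4c3, so r4c3=5.
Step 11. [r8c3∈{2}] r8c3 is down to just 2. So r8c3=2.
Step 12. [r5c5∈{2,4,5,7}] r5c5 is the only open cell in col 5 admitting 5, so r5c5=5.
Step 13. [r6c5∈{2,3,4,7}] in col 5, 7 fits only at r6c5, so r6c5=7.
Step 14. [r6c7∈{2}] r6c7 has the single candidate 2 ⇒ r6c7=2.
Step 15. [r6c1∈{4}] r6c1 has the single candidate 4, so r6c1=4.
Step 16. [r1c5∈{1,3}] in col 5, 3 fits only at r1c5 ⇒ r1c5=3.
Step 17. [r7c9∈{1,2,8}] 2 has one home in col 9: r7c9, so r7c9=2.
Step 18. [r9c5∈{1,2,4}] r9c5 is the only open cell in row 9 admitting 2, so r9c5=2.
Step 19. [r7c5∈{1,4}] r7c5 is the only open cell in col 5 admitting 4, so r7c5=4.
Step 20. [r9c7∈{8}] r9c7 is down to just 8, so r9c7=8.
Step 21. [r3c7∈{7}] only 7 remains possible at r3c7 ⇒ r3c7=7.
Step 22. [r1c4∈{1}] r1c4 has the single candidate 1, so r1c4=1.
Step 23. [r7c6∈{1}] r7c6 has the single candidate 1, so r7c6=1.
Step 24. [r5c6∈{4}] r5c6's peers cover all but 4 ⇒ r5c6=4.
Step 25. [r8c9∈{1}] only 1 remains possible at r8c9. So r8c9=1.
Step 26. [r5c1∈{2}] nothing but 2 survives at r5c1 ⇒ r5c1=2.
Step 27. [r8c2∈{5}] only 5 remains possible at r8c2 ⇒ r8c2=5.
Step 28. [r9c8∈{9}] r9c8's peers cover all but 9 ⇒ r9c8=9.
Step 29. [r4c4∈{2}] nothing but 2 survives at r4c4, so r4c4=2.
Step 30. [r8c4∈{6}] r8c4's peers cover all but 6. So r8c4=6.
Step 31. [r1c8∈{2}] nothing but 2 survives at r1c8. So r1c8=2.
Step 32. [r3c3∈{3}] r3c3 is down to just 3, so r3c3=3.
Step 33. [r1c7∈{6}] r1c7 is down to just 6 ⇒ r1c7=6.
Step 34. [r8c6∈{7}] nothing but 7 survives at r8c6, so r8c6=7.
Step 35. [r9c1∈{1}] r9c1 is down to just 1, so r9c1=1.
Step 36. [r5c9∈{7}] r5c9's peers cover all but 7. So r5c9=7.
Step 37. [r7c3∈{8}] nothing but 8 survives at r7c3, so r7c3=8.
Step 38. [r3c4∈{4}] r3c4 has the single candidate 4 ⇒ r3c4=4.
Step 39. [r4c5∈{1}] r4c5 has the single candidate 1 ⇒ r4c5=1.
Step 40. [r9c3∈{4}] r9c3 has the single candidate 4 ⇒ r9c3=4.
Step 41. [r6c4∈{3}] r6c4 has the single candidate 3, so r6c4=3.
Step 42. [r3c9∈{8}] nothing but 8 survives at r3c9, so r3c9=8.
Step 43. [r6c3∈{6}] r6c3 has the single candidate 6, so r6c3=6.
Step 44. [r1c3∈{7}] only 7 remains possible at r1c3, so r1c3=7.
Step 45. [r2c6∈{5}] nothing but 5 survives at r2c6. So r2c6=5.

Answer: 5 4 7 1 3 8 6 2 9 / 8 2 9 7 6 5 1 4 3 / 6 1 3 4 9 2 7 5 8 / 7 3 5 2 1 6 9 8 4 / 2 9 1 8 5 4 3 6 7 / 4 8 6 3 7 9 2 1 5 / 3 6 8 9 4 1 5 7 2 / 9 5 2 6 8 7 4 3 1 / 1 7 4 5 2 3 8 9 6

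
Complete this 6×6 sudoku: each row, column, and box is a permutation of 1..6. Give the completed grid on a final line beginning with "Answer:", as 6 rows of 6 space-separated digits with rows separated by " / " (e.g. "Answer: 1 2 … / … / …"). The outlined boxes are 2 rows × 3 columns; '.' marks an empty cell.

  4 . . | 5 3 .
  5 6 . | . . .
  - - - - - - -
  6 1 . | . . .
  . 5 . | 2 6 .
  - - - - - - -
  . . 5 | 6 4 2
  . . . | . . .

Step 1. [r2c3∈{1,2,3}] across row 2, 3 lands solely at r2c3 ⇒ r2c3=3.
Step 2. [r4c6∈{1,3,4}] across row 4, 1 lands solely at r4c6. So r4c6=1.
Step 3. [r6c1∈{1,2,3}] in col 1, 2 fits only at r6c1, so r6c1=2.
Step 4. [r5c2∈{3}] nothing but 3 survives at r5c2 ⇒ r5c2=3.
Step 5. [r2c6∈{4}] r2c6 is down to just 4. So r2c6=4.
Step 6. [r3c4∈{3,4}] 4 has one home in col 4: r3c4 ⇒ r3c4=4.
Step 7. [r6c4∈{1,3}] col 4 places 3 nowhere but r6c4, so r6c4=3.
Step 8. [r6c5∈{1,5}] in box 6, 1 fits only at r6c5. So r6c5=1.
Step 9. [r6c3∈{4,6}] 6 has one home in row 6: r6c3 ⇒ r6c3=6.
Step 10. [r1c2∈{2}] r1c2's peers cover all but 2, so r1c2=2.
Step 11. [r6c6∈{5}] r6c6's peers cover all but 5, so r6c6=5.
Step 12. [r3c6∈{3}] r3c6's peers cover all but 3. So r3c6=3.
Step 13. [r3c3∈{2}] r3c3 has the single candidate 2, so r3c3=2.
Step 14. [r4c3∈{4}] r4c3 has the single candidate 4 ⇒ r4c3=4.
Step 15. [r2c5∈{2}] r2c5 has the single candidate 2, so r2c5=2.
Step 16. [r1c6∈{6}] r1c6's peers cover all but 6, so r1c6=6.
Step 17. [r6c2∈{4}] r6c2's peers cover all but 4 ⇒ r6c2=4.
Step 18. [r3c5∈{5}] r3c5 is down to just 5, so r3c5=5.
Step 19. [r4c1∈{3}] only 3 remains possible at r4c1 ⇒ r4c1=3.
Step 20. [r2c4∈{1}] r2c4's peers cover all but 1 ⇒ r2c4=1.
Step 21. [r5c1∈{1}] r5c1 is down to just 1, so r5c1=1.
Step 22. [r1c3∈{1}] r1c3 is down to just 1, so r1c3=1.

Answer: 4 2 1 5 3 6 / 5 6 3 1 2 4 / 6 1 2 4 5 3 / 3 5 4 2 6 1 / 1 3 5 6 4 2 / 2 4 6 3 1 5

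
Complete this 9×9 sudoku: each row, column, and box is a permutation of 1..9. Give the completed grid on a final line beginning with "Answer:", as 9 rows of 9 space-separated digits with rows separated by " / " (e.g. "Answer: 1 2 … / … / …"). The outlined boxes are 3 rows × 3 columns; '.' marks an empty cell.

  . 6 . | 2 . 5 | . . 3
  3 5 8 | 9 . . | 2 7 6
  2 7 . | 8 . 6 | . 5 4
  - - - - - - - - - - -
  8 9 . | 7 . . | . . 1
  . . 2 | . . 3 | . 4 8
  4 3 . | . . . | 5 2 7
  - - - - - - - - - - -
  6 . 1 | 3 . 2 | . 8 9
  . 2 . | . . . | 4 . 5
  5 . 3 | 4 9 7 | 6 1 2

Step 1. [r1c1∈{1,9}] across box 1, 1 lands solely at r1c1, so r1c1=1.
Step 2. [r5c4∈{1,5,6}] r5c4 is the only open cell in col 4 admitting 5 ⇒ r5c4=5.
Step 3. [r5c5∈{1,6}] row 5 places 6 nowhere but r5c5 ⇒ r5c5=6.
Step 4. [r3c3∈{9}] only 9 remains possible at r3c3. So r3c3=9.
Step 5. [r6c4∈{1}] r6c4's peers cover all but 1. So r6c4=1.
Step 6. [r6c5∈{8}] r6c5 is down to just 8 ⇒ r6c5=8.
Step 7. [r8c5∈{1}] only 1 remains possible at r8c5. So r8c5=1.
Step 8. [r2c5∈{4}] r2c5 has the single candidate 4. So r2c5=4.
Step 9. [r4c8∈{3,6}] across col 8, 6 lands solely at r4c8 ⇒ r4c8=6.
Step 10. [r1c8∈{9}] r1c8's peers cover all but 9 ⇒ r1c8=9.
Step 11. [r8c1∈{7,9}] r8c1 is the only open cell in row 8 admitting 9 ⇒ r8c1=9.
Step 12. [r6c3∈{6}] r6c3's peers cover all but 6. So r6c3=6.
Step 13. [r3c7∈{1}] r3c7's peers cover all but 1, so r3c7=1.
Step 14. [r9c2∈{8}] nothing but 8 survives at r9c2, so r9c2=8.
Step 15. [r1c3∈{4}] nothing but 4 survives at r1c3, so r1c3=4.
Step 16. [r7c2∈{4}] only 4 remains possible at r7c2, so r7c2=4.
Step 17. [r5c1∈{7}] r5c1's peers cover all but 7 ⇒ r5c1=7.
Step 18. [r4c6∈{4}] nothing but 4 survives at r4c6, so r4c6=4.
Step 19. [r6c6∈{9}] only 9 remains possible at r6c6, so r6c6=9.
Step 20. [r5c2∈{1}] only 1 remains possible at r5c2. So r5c2=1.
Step 21. [r8c3∈{7}] r8c3 has the single candidate 7 ⇒ r8c3=7.
Step 22. [r8c6∈{8}] r8c6 has the single candidate 8 ⇒ r8c6=8.
Step 23. [r4c5∈{2}] r4c5 has the single candidate 2, so r4c5=2.
Step 24. [r8c8∈{3}] only 3 remains possible at r8c8, so r8c8=3.
Step 25. [r1c7∈{8}] nothing but 8 survives at r1c7 ⇒ r1c7=8.
Step 26. [r7c5∈{5}] only 5 remains possible at r7c5. So r7c5=5.
Step 27. [r1c5∈{7}] nothing but 7 survives at r1c5. So r1c5=7.
Step 28. [r4c7∈{3}] nothing but 3 survives at r4c7, so r4c7=3.
Step 29. [r4c3∈{5}] nothing but 5 survives at r4c3, so r4c3=5.
Step 30. [r8c4∈{6}] r8c4 has the single candidate 6, so r8c4=6.
Step 31. [r7c7∈{7}] r7c7 has the single candidate 7 ⇒ r7c7=7.
Step 32. [r5c7∈{9}] r5c7 has the single candidate 9 ⇒ r5c7=9.
Step 33. [r2c6∈{1}] r2c6 has the single candidate 1, so r2c6=1.
Step 34. [r3c5∈{3}] r3c5 has the single candidate 3 ⇒ r3c5=3.

Answer: 1 6 4 2 7 5 8 9 3 / 3 5 8 9 4 1 2 7 6 / 2 7 9 8 3 6 1 5 4 / 8 9 5 7 2 4 3 6 1 / 7 1 2 5 6 3 9 4 8 / 4 3 6 1 8 9 5 2 7 / 6 4 1 3 5 2 7 8 9 / 9 2 7 6 1 8 4 3 5 / 5 8 3 4 9 7 6 1 2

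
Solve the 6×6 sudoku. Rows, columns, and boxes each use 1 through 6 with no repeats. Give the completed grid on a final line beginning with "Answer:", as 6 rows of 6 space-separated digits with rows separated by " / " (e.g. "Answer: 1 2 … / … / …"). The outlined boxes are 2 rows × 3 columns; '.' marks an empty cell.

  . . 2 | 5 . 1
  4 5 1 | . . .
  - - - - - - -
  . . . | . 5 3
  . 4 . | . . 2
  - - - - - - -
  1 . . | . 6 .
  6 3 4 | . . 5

Step 1. [r3c3∈{6}] r3c3 is down to just 6, so r3c3=6.
Step 2. [r4c5∈{1}] nothing but 1 survives at r4c5. So r4c5=1.
Step 3. [r5c4∈{2,3,4}] across row 5, 3 lands solely at r5c4. So r5c4=3.
Step 4. [r4c3∈{3,5}] col 3 places 3 nowhere but r4c3. So r4c3=3.
Step 5. [r6c5∈{2}] r6c5 has the single candidate 2 ⇒ r6c5=2.
Step 6. [r2c4∈{2,6}] across row 2, 2 lands solely at r2c4, so r2c4=2.
Step 7. [r3c1∈{2}] r3c1 has the single candidate 2 ⇒ r3c1=2.
Step 8. [r1c5∈{3,4}] 4 has one home in row 1: r1c5. So r1c5=4.
Step 9. [r1c1∈{3}] r1c1 has the single candidate 3 ⇒ r1c1=3.
Step 10. [r3c2∈{1}] r3c2 is down to just 1, so r3c2=1.
Step 11. [r2c5∈{3}] only 3 remains possible at r2c5, so r2c5=3.
Step 12. [r1c2∈{6}] r1c2's peers cover all but 6 ⇒ r1c2=6.
Step 13. [r2c6∈{6}] only 6 remains possible at r2c6 ⇒ r2c6=6.
Step 14. [r5c6∈{4}] r5c6 is down to just 4. So r5c6=4.
Step 15. [r4c1∈{5}] r4c1 has the single candidate 5, so r4c1=5.
Step 16. [r5c2∈{2}] r5c2 has the single candidate 2, so r5c2=2.
Step 17. [r4c4∈{6}] nothing but 6 survives at r4c4. So r4c4=6.
Step 18. [r6c4∈{1}] r6c4 is down to just 1 ⇒ r6c4=1.
Step 19. [r3c4∈{4}] r3c4 is down to just 4. So r3c4=4.
Step 20. [r5c3∈{5}] r5c3's peers cover all but 5, so r5c3=5.

Answer: 3 6 2 5 4 1 / 4 5 1 2 3 6 / 2 1 6 4 5 3 / 5 4 3 6 1 2 / 1 2 5 3 6 4 / 6 3 4 1 2 5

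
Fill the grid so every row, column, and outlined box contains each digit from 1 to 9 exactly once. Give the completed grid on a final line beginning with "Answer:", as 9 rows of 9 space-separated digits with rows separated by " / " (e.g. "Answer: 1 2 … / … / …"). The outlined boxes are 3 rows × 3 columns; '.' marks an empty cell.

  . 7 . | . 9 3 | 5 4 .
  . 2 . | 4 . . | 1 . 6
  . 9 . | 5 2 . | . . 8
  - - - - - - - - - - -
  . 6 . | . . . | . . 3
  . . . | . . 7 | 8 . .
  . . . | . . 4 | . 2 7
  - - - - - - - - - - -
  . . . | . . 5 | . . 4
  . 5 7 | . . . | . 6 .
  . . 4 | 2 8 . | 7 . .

Step 1. [r8c1∈{1,2,3,8,9}] r8c1 is the only open cell in row 8 admitting 8, so r8c1=8.
Step 2. [r2c8∈{3,7,9}] r2c8 is the only open cell in row 2 admitting 9. So r2c8=9.
Step 3. [r4c1∈{1,2,4,5,7,9}] r4c1 is the only open cell in row 4 admitting 7 ⇒ r4c1=7.
Step 4. [r3c7∈{3}] only 3 remains possible at r3c7 ⇒ r3c7=3.
Step 5. [r6c2∈{1,3,8}] 8 has one home in col 2: r6c2, so r6c2=8.
Step 6. [r7c4∈{1,3,6,7,9}] in col 4, 7 fits only at r7c4 ⇒ r7c4=7.
Step 7. [r4c6∈{1,2,8,9}] across col 6, 2 lands solely at r4c6 ⇒ r4c6=2.
Step 8. [r4c4∈{1,8,9}] across row 4, 8 lands solely at r4c4 ⇒ r4c4=8.
Step 9. [r1c3∈{1,6,8}] in row 1, 8 fits only at r1c3, so r1c3=8.
Step 10. [r5c2∈{1,3,4}] across col 2, 4 lands solely at r5c2 ⇒ r5c2=4.
Step 11. [r6c7∈{6,9}] across col 7, 6 lands solely at r6c7, so r6c7=6.
Step 12. [r3c1∈{1,4,6}] 4 has one home in row 3: r3c1 ⇒ r3c1=4.
Step 13. [r8c5∈{1,3,4}] r8c5 is the only open cell in row 8 admitting 4, so r8c5=4.
Step 14. [r8c4∈{1,3,9}] 3 has one home in row 8: r8c4, so r8c4=3.
Step 15. [r7c8∈{1,3,8}] 8 has one home in row 7: r7c8 ⇒ r7c8=8.
Step 16. [r9c8∈{1,3,5}] col 8 places 3 nowhere but r9c8, so r9c8=3.
Step 17. [r9c2∈{1}] only 1 remains possible at r9c2. So r9c2=1.
Step 18. [r7c5∈{1,6}] 1 has one home in row 7: r7c5 ⇒ r7c5=1.
Step 19. [r4c5∈{5}] r4c5 has the single candidate 5, so r4c5=5.
Step 20. [r5c8∈{1,5}] r5c8 is the only open cell in col 8 admitting 5, so r5c8=5.
Step 21. [r3c6∈{1,6}] 1 has one home in col 6: r3c6, so r3c6=1.
Step 22. [r8c9∈{1,2,9}] across row 8, 1 lands solely at r8c9, so r8c9=1.
Step 23. [r5c9∈{9}] r5c9 is down to just 9, so r5c9=9.
Step 24. [r4c3∈{1,9}] r4c3 is the only open cell in row 4 admitting 9 ⇒ r4c3=9.
Step 25. [r6c5∈{3}] nothing but 3 survives at r6c5, so r6c5=3.
Step 26. [r1c1∈{1,6}] 1 has one home in row 1: r1c1, so r1c1=1.
Step 27. [r8c6∈{9}] only 9 remains possible at r8c6 ⇒ r8c6=9.
Step 28. [r7c2∈{3}] r7c2 has the single candidate 3, so r7c2=3.
Step 29. [r9c1∈{6,9}] row 9 places 9 nowhere but r9c1 ⇒ r9c1=9.
Step 30. [r7c1∈{2,6}] r7c1 is the only open cell in col 1 admitting 6, so r7c1=6.
Step 31. [r5c1∈{2,3}] in col 1, 2 fits only at r5c1 ⇒ r5c1=2.
Step 32. [r5c3∈{1,3}] r5c3 is the only open cell in row 5 admitting 3 ⇒ r5c3=3.
Step 33. [r6c1∈{5}] only 5 remains possible at r6c1. So r6c1=5.
Step 34. [r5c4∈{1,6}] across row 5, 1 lands solely at r5c4 ⇒ r5c4=1.
Step 35. [r8c7∈{2}] only 2 remains possible at r8c7 ⇒ r8c7=2.
Step 36. [r1c4∈{6}] r1c4 is down to just 6, so r1c4=6.
Step 37. [r4c7∈{4}] only 4 remains possible at r4c7. So r4c7=4.
Step 38. [r2c6∈{8}] nothing but 8 survives at r2c6, so r2c6=8.
Step 39. [r9c9∈{5}] only 5 remains possible at r9c9, so r9c9=5.
Step 40. [r3c3∈{6}] r3c3 is down to just 6, so r3c3=6.
Step 41. [r5c5∈{6}] r5c5 is down to just 6. So r5c5=6.
Step 42. [r2c3∈{5}] only 5 remains possible at r2c3. So r2c3=5.
Step 43. [r7c3∈{2}] r7c3's peers cover all but 2. So r7c3=2.
Step 44. [r1c9∈{2}] r1c9's peers cover all but 2, so r1c9=2.
Step 45. [r9c6∈{6}] r9c6's peers cover all but 6. So r9c6=6.
Step 46. [r3c8∈{7}] r3c8's peers cover all but 7. So r3c8=7.
Step 47. [r6c4∈{9}] only 9 remains possible at r6c4, so r6c4=9.
Step 48. [r4c8∈{1}] r4c8's peers cover all but 1, so r4c8=1.
Step 49. [r2c5∈{7}] nothing but 7 survives at r2c5 ⇒ r2c5=7.
Step 50. [r6c3∈{1}] r6c3 has the single candidate 1. So r6c3=1.
Step 51. [r2c1∈{3}] nothing but 3 survives at r2c1 ⇒ r2c1=3.
Step 52. [r7c7∈{9}] r7c7 is down to just 9 ⇒ r7c7=9.

Answer: 1 7 8 6 9 3 5 4 2 / 3 2 5 4 7 8 1 9 6 / 4 9 6 5 2 1 3 7 8 / 7 6 9 8 5 2 4 1 3 / 2 4 3 1 6 7 8 5 9 / 5 8 1 9 3 4 6 2 7 / 6 3 2 7 1 5 9 8 4 / 8 5 7 3 4 9 2 6 1 / 9 1 4 2 8 6 7 3 5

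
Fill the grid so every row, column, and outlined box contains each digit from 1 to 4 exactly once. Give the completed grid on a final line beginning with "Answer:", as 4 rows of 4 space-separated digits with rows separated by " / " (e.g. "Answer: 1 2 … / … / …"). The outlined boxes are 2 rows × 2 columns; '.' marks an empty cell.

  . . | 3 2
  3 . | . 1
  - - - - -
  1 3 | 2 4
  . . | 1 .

Step 1. [r1c1∈{4}] r1c1's peers cover all but 4 ⇒ r1c1=4.
Step 2. [r4c2∈{2,4}] row 4 places 4 nowhere but r4c2. So r4c2=4.
Step 3. [r4c1∈{2}] nothing but 2 survives at r4c1, so r4c1=2.
Step 4. [r1c2∈{1}] r1c2's peers cover all but 1 ⇒ r1c2=1.
Step 5. [r2c3∈{4}] r2c3 has the single candidate 4. So r2c3=4.
Step 6. [r2c2∈{2}] r2c2's peers cover all but 2. So r2c2=2.
Step 7. [r4c4∈{3}] r4c4 is down to just 3 ⇒ r4c4=3.

Answer: 4 1 3 2 / 3 2 4 1 / 1 3 2 4 / 2 4 1 3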